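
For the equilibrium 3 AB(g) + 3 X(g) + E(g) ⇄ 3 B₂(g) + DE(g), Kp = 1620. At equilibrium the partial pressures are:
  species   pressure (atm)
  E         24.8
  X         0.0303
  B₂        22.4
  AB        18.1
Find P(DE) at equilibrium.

P(DE) = 0.590 atm

At equilibrium, Kp = P(B₂)³·P(DE) / (P(AB)³·P(X)³·P(E)) = 1620.
(22.4)³·(P(DE)) / ((18.1)³·(0.0303)³·(24.8)) = 1620
P(DE) = 0.590 atm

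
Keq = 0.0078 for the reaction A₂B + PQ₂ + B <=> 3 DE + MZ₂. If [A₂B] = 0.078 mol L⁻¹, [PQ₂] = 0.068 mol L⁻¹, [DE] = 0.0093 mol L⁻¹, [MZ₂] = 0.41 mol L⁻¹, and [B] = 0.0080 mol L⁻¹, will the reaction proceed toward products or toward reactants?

Q = [DE]³·[MZ₂] / ([A₂B]·[PQ₂]·[B]) = (0.0093)³·(0.41) / ((0.078)·(0.068)·(0.0080)) = 0.0078
Q = 0.0078 = Keq, so the system is already at equilibrium.

neither direction; the system is at equilibrium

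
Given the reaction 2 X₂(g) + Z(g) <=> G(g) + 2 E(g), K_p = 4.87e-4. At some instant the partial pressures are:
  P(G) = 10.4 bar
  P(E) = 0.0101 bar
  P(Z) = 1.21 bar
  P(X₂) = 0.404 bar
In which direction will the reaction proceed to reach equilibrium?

in the reverse direction

Q_p = P(G)·P(E)² / (P(X₂)²·P(Z)) = (10.4)·(0.0101)² / ((0.404)²·(1.21)) = 0.00537
Q_p = 0.00537 > K_p = 4.87e-4, so the reverse reaction proceeds.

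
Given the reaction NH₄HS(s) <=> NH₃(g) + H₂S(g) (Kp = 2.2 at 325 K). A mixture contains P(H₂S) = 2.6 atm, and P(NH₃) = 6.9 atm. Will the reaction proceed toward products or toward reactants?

in the reverse direction

(NH₄HS is a pure solid — omitted from Qp.)
Qp = P(NH₃)·P(H₂S) = (6.9)·(2.6) = 18
Qp = 18 > Kp = 2.2, so the reverse reaction proceeds.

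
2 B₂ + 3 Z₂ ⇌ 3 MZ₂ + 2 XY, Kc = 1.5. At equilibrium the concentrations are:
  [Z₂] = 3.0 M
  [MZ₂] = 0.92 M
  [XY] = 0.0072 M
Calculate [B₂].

At equilibrium, Kc = [MZ₂]³·[XY]² / ([B₂]²·[Z₂]³) = 1.5.
(0.92)³·(0.0072)² / (([B₂])²·(3.0)³) = 1.5
[B₂]² = 9.97×10⁻⁷ ⇒ [B₂] = 0.0010 M

[B₂] = 0.0010 M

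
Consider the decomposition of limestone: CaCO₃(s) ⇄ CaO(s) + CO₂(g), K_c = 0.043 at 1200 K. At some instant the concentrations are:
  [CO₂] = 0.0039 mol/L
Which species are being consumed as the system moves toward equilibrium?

CaCO₃ (reactants)

(CaCO₃, CaO are pure solids — omitted from Q_c.)
Q_c = [CO₂] = 0.0039
Q_c = 0.0039 < K_c = 0.043: net forward reaction.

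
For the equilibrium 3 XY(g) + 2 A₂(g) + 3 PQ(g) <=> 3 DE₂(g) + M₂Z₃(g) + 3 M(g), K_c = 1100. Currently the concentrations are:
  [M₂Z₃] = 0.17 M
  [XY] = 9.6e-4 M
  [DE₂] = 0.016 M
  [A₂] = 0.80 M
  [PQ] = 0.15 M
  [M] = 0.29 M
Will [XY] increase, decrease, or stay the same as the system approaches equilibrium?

increase

Q_c = [DE₂]³·[M₂Z₃]·[M]³ / ([XY]³·[A₂]²·[PQ]³) = (0.016)³·(0.17)·(0.29)³ / ((9.6e-4)³·(0.80)²·(0.15)³) = 8900
Q_c = 8900 > K_c = 1100: net reverse reaction.
XY is a reactant, so it increases.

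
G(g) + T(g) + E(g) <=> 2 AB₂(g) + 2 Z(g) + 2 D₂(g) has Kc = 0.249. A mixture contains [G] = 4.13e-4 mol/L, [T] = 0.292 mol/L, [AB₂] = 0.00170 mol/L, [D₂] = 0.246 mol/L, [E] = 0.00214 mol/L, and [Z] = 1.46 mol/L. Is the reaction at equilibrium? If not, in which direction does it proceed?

Qc = [AB₂]²·[Z]²·[D₂]² / ([G]·[T]·[E]) = (0.00170)²·(1.46)²·(0.246)² / ((4.13e-4)·(0.292)·(0.00214)) = 1.44
Qc = 1.44 > Kc = 0.249, so the reverse reaction proceeds.

in the reverse direction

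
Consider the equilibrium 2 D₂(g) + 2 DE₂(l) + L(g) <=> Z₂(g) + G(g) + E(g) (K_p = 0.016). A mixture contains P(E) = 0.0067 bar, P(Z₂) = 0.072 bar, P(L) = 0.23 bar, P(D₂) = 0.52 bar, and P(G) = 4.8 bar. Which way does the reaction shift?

(DE₂ is a pure liquid — omitted from Q_p.)
Q_p = P(Z₂)·P(G)·P(E) / (P(D₂)²·P(L)) = (0.072)·(4.8)·(0.0067) / ((0.52)²·(0.23)) = 0.037
Q_p = 0.037 > K_p = 0.016, so the reverse reaction proceeds.

to the left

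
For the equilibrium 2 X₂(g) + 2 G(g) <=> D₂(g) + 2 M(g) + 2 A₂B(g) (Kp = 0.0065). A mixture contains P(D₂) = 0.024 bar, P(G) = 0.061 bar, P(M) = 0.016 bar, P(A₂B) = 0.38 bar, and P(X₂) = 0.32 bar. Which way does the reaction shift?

forward (toward products)

Qp = P(D₂)·P(M)²·P(A₂B)² / (P(X₂)²·P(G)²) = (0.024)·(0.016)²·(0.38)² / ((0.32)²·(0.061)²) = 0.0023
Qp = 0.0023 < Kp = 0.0065, so the forward reaction proceeds.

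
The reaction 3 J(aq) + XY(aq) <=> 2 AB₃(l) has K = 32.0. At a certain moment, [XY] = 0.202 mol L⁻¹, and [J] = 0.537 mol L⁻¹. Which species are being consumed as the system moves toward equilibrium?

(AB₃ is a pure liquid — omitted from Q.)
Q = 1 / ([J]³·[XY]) = 1 / ((0.537)³·(0.202)) = 32.0
Q = 32.0 = K; the system is at equilibrium.

none (at equilibrium)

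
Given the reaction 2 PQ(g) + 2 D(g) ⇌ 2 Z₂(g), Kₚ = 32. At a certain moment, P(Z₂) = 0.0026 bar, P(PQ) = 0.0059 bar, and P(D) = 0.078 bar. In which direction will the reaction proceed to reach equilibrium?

Qₚ = P(Z₂)² / (P(PQ)²·P(D)²) = (0.0026)² / ((0.0059)²·(0.078)²) = 32
Qₚ = 32 = Kₚ, so the system is already at equilibrium.

neither direction; the system is at equilibrium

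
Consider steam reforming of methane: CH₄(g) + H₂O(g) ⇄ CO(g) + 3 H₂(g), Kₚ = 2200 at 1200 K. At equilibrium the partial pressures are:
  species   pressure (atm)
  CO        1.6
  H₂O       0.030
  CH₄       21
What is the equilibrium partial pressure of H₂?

At equilibrium, Kₚ = P(CO)·P(H₂)³ / (P(CH₄)·P(H₂O)) = 2200.
(1.6)·(P(H₂))³ / ((21)·(0.030)) = 2200
P(H₂)³ = 866 ⇒ P(H₂) = 9.5 atm

P(H₂) = 9.5 atm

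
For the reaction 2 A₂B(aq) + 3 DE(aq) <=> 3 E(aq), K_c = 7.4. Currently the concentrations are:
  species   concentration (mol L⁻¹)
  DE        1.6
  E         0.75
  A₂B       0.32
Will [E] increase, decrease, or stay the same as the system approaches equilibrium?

increase

Q_c = [E]³ / ([A₂B]²·[DE]³) = (0.75)³ / ((0.32)²·(1.6)³) = 1.0
Q_c = 1.0 < K_c = 7.4: net forward reaction.
E is a product, so it increases.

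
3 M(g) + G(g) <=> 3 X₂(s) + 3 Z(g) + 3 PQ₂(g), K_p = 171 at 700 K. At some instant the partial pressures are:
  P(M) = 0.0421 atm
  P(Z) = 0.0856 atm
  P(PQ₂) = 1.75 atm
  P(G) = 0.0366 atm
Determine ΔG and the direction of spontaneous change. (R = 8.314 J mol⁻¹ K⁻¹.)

(X₂ is a pure solid — omitted from Q_p.)
Q_p = P(Z)³·P(PQ₂)³ / (P(M)³·P(G)) = (0.0856)³·(1.75)³ / ((0.0421)³·(0.0366)) = 1230
ΔG = RT ln(Q_p/K_p) = (8.314 J mol⁻¹ K⁻¹)(700 K) × ln(1230/171)
   = (5.820 kJ/mol)(1.973) = 11.5 kJ/mol
ΔG > 0, so the forward reaction is non-spontaneous (proceeds in reverse).

ΔG = 11.5 kJ/mol; the forward reaction is non-spontaneous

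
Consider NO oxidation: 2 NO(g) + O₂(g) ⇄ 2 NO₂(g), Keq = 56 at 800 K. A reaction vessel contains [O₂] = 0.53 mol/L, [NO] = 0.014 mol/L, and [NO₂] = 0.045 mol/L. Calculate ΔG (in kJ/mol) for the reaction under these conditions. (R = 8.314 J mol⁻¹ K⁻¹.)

Q = [NO₂]² / ([NO]²·[O₂]) = (0.045)² / ((0.014)²·(0.53)) = 19.5
ΔG = RT ln(Q/Keq) = (8.314 J mol⁻¹ K⁻¹)(800 K) × ln(19.5/56)
   = (6.651 kJ/mol)(-1.055) = -7.02 kJ/mol
ΔG < 0, so the forward reaction is spontaneous (proceeds forward).

ΔG = -7.02 kJ/mol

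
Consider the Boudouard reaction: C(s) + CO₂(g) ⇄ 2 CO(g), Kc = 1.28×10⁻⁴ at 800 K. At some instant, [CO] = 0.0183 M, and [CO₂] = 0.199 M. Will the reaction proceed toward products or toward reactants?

in the reverse direction

(C is a pure solid — omitted from Qc.)
Qc = [CO]² / [CO₂] = (0.0183)² / (0.199) = 0.00168
Qc = 0.00168 > Kc = 1.28×10⁻⁴, so the reverse reaction proceeds.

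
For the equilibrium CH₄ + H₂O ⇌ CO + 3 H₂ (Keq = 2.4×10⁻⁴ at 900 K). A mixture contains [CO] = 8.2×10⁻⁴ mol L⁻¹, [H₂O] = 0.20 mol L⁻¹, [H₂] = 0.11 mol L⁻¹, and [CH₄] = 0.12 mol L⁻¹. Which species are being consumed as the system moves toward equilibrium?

Q = [CO]·[H₂]³ / ([CH₄]·[H₂O]) = (8.2×10⁻⁴)·(0.11)³ / ((0.12)·(0.20)) = 4.5×10⁻⁵
Q = 4.5×10⁻⁵ < Keq = 2.4×10⁻⁴: net forward reaction.

CH₄, H₂O (reactants)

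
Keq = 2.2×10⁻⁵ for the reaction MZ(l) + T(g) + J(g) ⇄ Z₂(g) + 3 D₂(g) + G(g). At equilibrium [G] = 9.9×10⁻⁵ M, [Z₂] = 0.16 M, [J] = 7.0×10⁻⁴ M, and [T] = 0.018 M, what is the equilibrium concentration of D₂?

(MZ is a pure liquid — omitted from Keq.)
At equilibrium, Keq = [Z₂]·[D₂]³·[G] / ([T]·[J]) = 2.2×10⁻⁵.
(0.16)·([D₂])³·(9.9×10⁻⁵) / ((0.018)·(7.0×10⁻⁴)) = 2.2×10⁻⁵
[D₂]³ = 1.75×10⁻⁵ ⇒ [D₂] = 0.026 M

[D₂] = 0.026 M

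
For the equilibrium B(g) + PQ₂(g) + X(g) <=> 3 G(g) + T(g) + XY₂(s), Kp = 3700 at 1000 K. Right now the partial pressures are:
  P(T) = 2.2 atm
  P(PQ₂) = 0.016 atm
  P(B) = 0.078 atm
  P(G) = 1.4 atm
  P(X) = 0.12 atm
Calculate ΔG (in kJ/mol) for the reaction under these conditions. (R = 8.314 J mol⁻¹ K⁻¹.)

(XY₂ is a pure solid — omitted from Qp.)
Qp = P(G)³·P(T) / (P(B)·P(PQ₂)·P(X)) = (1.4)³·(2.2) / ((0.078)·(0.016)·(0.12)) = 40300
ΔG = RT ln(Qp/Kp) = (8.314 J mol⁻¹ K⁻¹)(1000 K) × ln(40300/3700)
   = (8.314 kJ/mol)(2.388) = 19.9 kJ/mol
ΔG > 0, so the forward reaction is non-spontaneous (proceeds in reverse).

ΔG = 19.9 kJ/mol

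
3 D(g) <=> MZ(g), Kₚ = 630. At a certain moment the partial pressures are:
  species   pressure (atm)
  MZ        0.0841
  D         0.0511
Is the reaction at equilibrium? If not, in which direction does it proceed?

Qₚ = P(MZ) / P(D)³ = (0.0841) / (0.0511)³ = 630
Qₚ = 630 = Kₚ, so the system is already at equilibrium.

at equilibrium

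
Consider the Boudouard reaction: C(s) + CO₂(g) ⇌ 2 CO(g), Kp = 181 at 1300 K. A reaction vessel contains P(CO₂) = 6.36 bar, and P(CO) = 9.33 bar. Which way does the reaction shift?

toward products

(C is a pure solid — omitted from Qp.)
Qp = P(CO)² / P(CO₂) = (9.33)² / (6.36) = 13.7
Qp = 13.7 < Kp = 181, so the forward reaction proceeds.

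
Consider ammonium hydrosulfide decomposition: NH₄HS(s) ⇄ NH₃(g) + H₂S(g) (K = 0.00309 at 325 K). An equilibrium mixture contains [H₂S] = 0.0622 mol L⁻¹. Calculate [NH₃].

[NH₃] = 0.0497 mol L⁻¹

(NH₄HS is a pure solid — omitted from K.)
At equilibrium, K = [NH₃]·[H₂S] = 0.00309.
([NH₃])·(0.0622) = 0.00309
[NH₃] = 0.0497 mol L⁻¹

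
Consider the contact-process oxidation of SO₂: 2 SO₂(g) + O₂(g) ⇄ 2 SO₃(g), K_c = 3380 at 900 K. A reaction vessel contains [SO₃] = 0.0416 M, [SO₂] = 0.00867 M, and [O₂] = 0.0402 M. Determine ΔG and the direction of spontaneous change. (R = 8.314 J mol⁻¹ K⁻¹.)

Q_c = [SO₃]² / ([SO₂]²·[O₂]) = (0.0416)² / ((0.00867)²·(0.0402)) = 573
ΔG = RT ln(Q_c/K_c) = (8.314 J mol⁻¹ K⁻¹)(900 K) × ln(573/3380)
   = (7.483 kJ/mol)(-1.775) = -13.3 kJ/mol
ΔG < 0, so the forward reaction is spontaneous (proceeds forward).

ΔG = -13.3 kJ/mol; the forward reaction is spontaneous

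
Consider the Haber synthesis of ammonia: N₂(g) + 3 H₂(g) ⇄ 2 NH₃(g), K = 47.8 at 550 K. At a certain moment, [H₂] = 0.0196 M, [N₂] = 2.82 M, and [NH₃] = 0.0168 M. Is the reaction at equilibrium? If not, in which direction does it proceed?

forward (toward products)

Q = [NH₃]² / ([N₂]·[H₂]³) = (0.0168)² / ((2.82)·(0.0196)³) = 13.3
Q = 13.3 < K = 47.8, so the forward reaction proceeds.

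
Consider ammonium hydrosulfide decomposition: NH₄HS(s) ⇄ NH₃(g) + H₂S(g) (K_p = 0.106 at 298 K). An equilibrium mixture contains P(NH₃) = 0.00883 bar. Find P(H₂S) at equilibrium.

(NH₄HS is a pure solid — omitted from K_p.)
At equilibrium, K_p = P(NH₃)·P(H₂S) = 0.106.
(0.00883)·(P(H₂S)) = 0.106
P(H₂S) = 12.0 bar

P(H₂S) = 12.0 bar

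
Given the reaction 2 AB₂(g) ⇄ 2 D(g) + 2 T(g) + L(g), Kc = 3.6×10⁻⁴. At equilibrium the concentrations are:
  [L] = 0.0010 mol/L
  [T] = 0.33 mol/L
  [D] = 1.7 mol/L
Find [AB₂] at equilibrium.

At equilibrium, Kc = [D]²·[T]²·[L] / [AB₂]² = 3.6×10⁻⁴.
(1.7)²·(0.33)²·(0.0010) / ([AB₂])² = 3.6×10⁻⁴
[AB₂]² = 0.874 ⇒ [AB₂] = 0.93 mol/L

[AB₂] = 0.93 mol/L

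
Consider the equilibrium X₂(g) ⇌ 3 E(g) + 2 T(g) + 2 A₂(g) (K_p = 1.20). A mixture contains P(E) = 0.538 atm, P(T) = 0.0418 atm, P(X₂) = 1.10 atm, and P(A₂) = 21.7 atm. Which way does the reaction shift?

Q_p = P(E)³·P(T)²·P(A₂)² / P(X₂) = (0.538)³·(0.0418)²·(21.7)² / (1.10) = 0.116
Q_p = 0.116 < K_p = 1.20, so the forward reaction proceeds.

in the forward direction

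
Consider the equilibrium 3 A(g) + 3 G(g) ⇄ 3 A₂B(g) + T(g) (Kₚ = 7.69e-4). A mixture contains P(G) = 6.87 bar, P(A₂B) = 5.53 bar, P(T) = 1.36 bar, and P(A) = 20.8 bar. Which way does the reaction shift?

Qₚ = P(A₂B)³·P(T) / (P(A)³·P(G)³) = (5.53)³·(1.36) / ((20.8)³·(6.87)³) = 7.88e-5
Qₚ = 7.88e-5 < Kₚ = 7.69e-4, so the forward reaction proceeds.

to the right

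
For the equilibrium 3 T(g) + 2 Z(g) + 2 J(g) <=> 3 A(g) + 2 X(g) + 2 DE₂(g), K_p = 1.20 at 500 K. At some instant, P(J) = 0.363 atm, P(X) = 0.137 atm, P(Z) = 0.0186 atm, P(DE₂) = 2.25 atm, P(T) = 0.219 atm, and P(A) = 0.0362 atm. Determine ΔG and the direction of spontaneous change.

Q_p = P(A)³·P(X)²·P(DE₂)² / (P(T)³·P(Z)²·P(J)²) = (0.0362)³·(0.137)²·(2.25)² / ((0.219)³·(0.0186)²·(0.363)²) = 9.41
ΔG = RT ln(Q_p/K_p) = (8.314 J mol⁻¹ K⁻¹)(500 K) × ln(9.41/1.20)
   = (4.157 kJ/mol)(2.059) = 8.56 kJ/mol
ΔG > 0, so the forward reaction is non-spontaneous (proceeds in reverse).

ΔG = 8.56 kJ/mol; the forward reaction is non-spontaneous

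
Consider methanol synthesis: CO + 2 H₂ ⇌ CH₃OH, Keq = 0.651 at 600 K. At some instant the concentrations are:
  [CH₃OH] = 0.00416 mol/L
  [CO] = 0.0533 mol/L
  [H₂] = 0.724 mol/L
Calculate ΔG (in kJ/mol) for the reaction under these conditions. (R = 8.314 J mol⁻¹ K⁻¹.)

Q = [CH₃OH] / ([CO]·[H₂]²) = (0.00416) / ((0.0533)·(0.724)²) = 0.149
ΔG = RT ln(Q/Keq) = (8.314 J mol⁻¹ K⁻¹)(600 K) × ln(0.149/0.651)
   = (4.988 kJ/mol)(-1.475) = -7.36 kJ/mol
ΔG < 0, so the forward reaction is spontaneous (proceeds forward).

ΔG = -7.36 kJ/mol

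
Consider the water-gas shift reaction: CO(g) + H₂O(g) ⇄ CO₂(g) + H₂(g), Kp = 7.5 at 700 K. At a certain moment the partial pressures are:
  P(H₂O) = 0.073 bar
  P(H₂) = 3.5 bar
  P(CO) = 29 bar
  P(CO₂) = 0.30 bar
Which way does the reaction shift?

Qp = P(CO₂)·P(H₂) / (P(CO)·P(H₂O)) = (0.30)·(3.5) / ((29)·(0.073)) = 0.50
Qp = 0.50 < Kp = 7.5, so the forward reaction proceeds.

toward products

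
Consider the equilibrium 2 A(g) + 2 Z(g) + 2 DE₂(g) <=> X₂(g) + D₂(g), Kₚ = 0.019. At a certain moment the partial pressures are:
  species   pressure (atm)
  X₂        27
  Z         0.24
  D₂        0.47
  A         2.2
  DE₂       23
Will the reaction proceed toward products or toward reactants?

Qₚ = P(X₂)·P(D₂) / (P(A)²·P(Z)²·P(DE₂)²) = (27)·(0.47) / ((2.2)²·(0.24)²·(23)²) = 0.086
Qₚ = 0.086 > Kₚ = 0.019, so the reverse reaction proceeds.

in the reverse direction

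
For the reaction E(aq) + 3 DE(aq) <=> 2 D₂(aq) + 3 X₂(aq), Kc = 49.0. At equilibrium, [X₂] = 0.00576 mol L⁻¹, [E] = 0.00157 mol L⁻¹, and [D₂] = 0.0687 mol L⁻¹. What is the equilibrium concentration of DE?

[DE] = 0.00227 mol L⁻¹

At equilibrium, Kc = [D₂]²·[X₂]³ / ([E]·[DE]³) = 49.0.
(0.0687)²·(0.00576)³ / ((0.00157)·([DE])³) = 49.0
[DE]³ = 1.17×10⁻⁸ ⇒ [DE] = 0.00227 mol L⁻¹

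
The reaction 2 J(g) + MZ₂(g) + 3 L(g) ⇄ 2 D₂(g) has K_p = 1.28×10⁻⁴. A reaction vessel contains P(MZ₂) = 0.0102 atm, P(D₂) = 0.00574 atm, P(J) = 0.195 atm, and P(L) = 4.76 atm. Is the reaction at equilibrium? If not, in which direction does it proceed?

reverse (toward reactants)

Q_p = P(D₂)² / (P(J)²·P(MZ₂)·P(L)³) = (0.00574)² / ((0.195)²·(0.0102)·(4.76)³) = 7.88×10⁻⁴
Q_p = 7.88×10⁻⁴ > K_p = 1.28×10⁻⁴, so the reverse reaction proceeds.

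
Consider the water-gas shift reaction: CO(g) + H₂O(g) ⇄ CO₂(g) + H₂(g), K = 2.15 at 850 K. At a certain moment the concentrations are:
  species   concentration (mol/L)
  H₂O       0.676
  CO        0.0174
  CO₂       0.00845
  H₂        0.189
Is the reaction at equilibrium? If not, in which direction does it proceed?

Q = [CO₂]·[H₂] / ([CO]·[H₂O]) = (0.00845)·(0.189) / ((0.0174)·(0.676)) = 0.136
Q = 0.136 < K = 2.15, so the forward reaction proceeds.

to the right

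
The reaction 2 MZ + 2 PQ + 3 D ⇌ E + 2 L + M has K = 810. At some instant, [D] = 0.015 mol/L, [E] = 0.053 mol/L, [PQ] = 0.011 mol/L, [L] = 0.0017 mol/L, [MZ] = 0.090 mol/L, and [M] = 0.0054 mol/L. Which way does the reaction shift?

Q = [E]·[L]²·[M] / ([MZ]²·[PQ]²·[D]³) = (0.053)·(0.0017)²·(0.0054) / ((0.090)²·(0.011)²·(0.015)³) = 250
Q = 250 < K = 810, so the forward reaction proceeds.

to the right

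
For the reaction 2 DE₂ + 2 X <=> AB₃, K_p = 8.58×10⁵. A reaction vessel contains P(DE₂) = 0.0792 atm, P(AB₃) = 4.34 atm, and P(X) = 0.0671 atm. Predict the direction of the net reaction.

in the forward direction

Q_p = P(AB₃) / (P(DE₂)²·P(X)²) = (4.34) / ((0.0792)²·(0.0671)²) = 1.54×10⁵
Q_p = 1.54×10⁵ < K_p = 8.58×10⁵, so the forward reaction proceeds.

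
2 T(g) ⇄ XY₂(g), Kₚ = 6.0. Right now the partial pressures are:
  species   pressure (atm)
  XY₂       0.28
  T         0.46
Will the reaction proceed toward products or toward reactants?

toward products

Qₚ = P(XY₂) / P(T)² = (0.28) / (0.46)² = 1.3
Qₚ = 1.3 < Kₚ = 6.0, so the forward reaction proceeds.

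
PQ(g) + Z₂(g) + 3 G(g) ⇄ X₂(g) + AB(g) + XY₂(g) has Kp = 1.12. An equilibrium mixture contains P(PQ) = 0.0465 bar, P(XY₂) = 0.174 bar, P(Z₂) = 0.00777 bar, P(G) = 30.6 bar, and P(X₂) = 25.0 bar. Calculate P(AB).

At equilibrium, Kp = P(X₂)·P(AB)·P(XY₂) / (P(PQ)·P(Z₂)·P(G)³) = 1.12.
(25.0)·(P(AB))·(0.174) / ((0.0465)·(0.00777)·(30.6)³) = 1.12
P(AB) = 2.67 bar

P(AB) = 2.67 bar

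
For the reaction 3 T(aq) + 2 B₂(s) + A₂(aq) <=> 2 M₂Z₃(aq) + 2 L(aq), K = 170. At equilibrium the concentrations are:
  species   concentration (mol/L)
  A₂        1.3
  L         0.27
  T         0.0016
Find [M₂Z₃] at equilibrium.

(B₂ is a pure solid — omitted from K.)
At equilibrium, K = [M₂Z₃]²·[L]² / ([T]³·[A₂]) = 170.
([M₂Z₃])²·(0.27)² / ((0.0016)³·(1.3)) = 170
[M₂Z₃]² = 1.24×10⁻⁵ ⇒ [M₂Z₃] = 0.0035 mol/L

[M₂Z₃] = 0.0035 mol/L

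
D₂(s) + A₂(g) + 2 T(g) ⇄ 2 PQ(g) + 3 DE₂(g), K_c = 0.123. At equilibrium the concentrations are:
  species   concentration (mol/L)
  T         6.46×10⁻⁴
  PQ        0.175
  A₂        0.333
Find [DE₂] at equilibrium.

[DE₂] = 0.00823 mol/L

(D₂ is a pure solid — omitted from K_c.)
At equilibrium, K_c = [PQ]²·[DE₂]³ / ([A₂]·[T]²) = 0.123.
(0.175)²·([DE₂])³ / ((0.333)·(6.46×10⁻⁴)²) = 0.123
[DE₂]³ = 5.58×10⁻⁷ ⇒ [DE₂] = 0.00823 mol/L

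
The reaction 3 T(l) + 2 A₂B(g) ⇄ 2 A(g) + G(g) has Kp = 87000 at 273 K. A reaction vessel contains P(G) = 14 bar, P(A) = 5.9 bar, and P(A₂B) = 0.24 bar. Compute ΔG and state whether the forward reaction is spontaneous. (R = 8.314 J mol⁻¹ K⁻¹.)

ΔG = -5.29 kJ/mol; the forward reaction is spontaneous

(T is a pure liquid — omitted from Qp.)
Qp = P(A)²·P(G) / P(A₂B)² = (5.9)²·(14) / (0.24)² = 8460
ΔG = RT ln(Qp/Kp) = (8.314 J mol⁻¹ K⁻¹)(273 K) × ln(8460/87000)
   = (2.270 kJ/mol)(-2.331) = -5.29 kJ/mol
ΔG < 0, so the forward reaction is spontaneous (proceeds forward).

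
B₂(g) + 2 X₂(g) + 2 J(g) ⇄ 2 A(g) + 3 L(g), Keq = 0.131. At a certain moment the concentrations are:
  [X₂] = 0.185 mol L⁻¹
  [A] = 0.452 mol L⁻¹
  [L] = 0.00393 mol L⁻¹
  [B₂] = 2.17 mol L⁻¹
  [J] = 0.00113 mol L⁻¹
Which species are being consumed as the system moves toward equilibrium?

none (at equilibrium)

Q = [A]²·[L]³ / ([B₂]·[X₂]²·[J]²) = (0.452)²·(0.00393)³ / ((2.17)·(0.185)²·(0.00113)²) = 0.131
Q = 0.131 = Keq; the system is at equilibrium.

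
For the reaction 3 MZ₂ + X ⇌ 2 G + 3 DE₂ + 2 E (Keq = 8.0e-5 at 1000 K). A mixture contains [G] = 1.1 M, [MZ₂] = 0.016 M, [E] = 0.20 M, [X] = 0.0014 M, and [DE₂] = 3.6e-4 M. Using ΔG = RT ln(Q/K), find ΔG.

Q = [G]²·[DE₂]³·[E]² / ([MZ₂]³·[X]) = (1.1)²·(3.6e-4)³·(0.20)² / ((0.016)³·(0.0014)) = 3.94e-4
ΔG = RT ln(Q/Keq) = (8.314 J mol⁻¹ K⁻¹)(1000 K) × ln(3.94e-4/8.0e-5)
   = (8.314 kJ/mol)(1.594) = 13.3 kJ/mol
ΔG > 0, so the forward reaction is non-spontaneous (proceeds in reverse).

ΔG = 13.3 kJ/mol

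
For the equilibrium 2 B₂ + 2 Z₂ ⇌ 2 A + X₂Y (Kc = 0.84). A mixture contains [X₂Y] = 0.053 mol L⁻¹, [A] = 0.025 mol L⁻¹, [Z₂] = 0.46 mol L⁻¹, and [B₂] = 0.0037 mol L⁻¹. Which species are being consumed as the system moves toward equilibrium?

Qc = [A]²·[X₂Y] / ([B₂]²·[Z₂]²) = (0.025)²·(0.053) / ((0.0037)²·(0.46)²) = 11
Qc = 11 > Kc = 0.84: net reverse reaction.

A, X₂Y (products)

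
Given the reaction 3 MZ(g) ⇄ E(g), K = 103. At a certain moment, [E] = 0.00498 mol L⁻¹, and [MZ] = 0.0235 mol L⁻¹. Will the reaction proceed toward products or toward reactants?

Q = [E] / [MZ]³ = (0.00498) / (0.0235)³ = 384
Q = 384 > K = 103, so the reverse reaction proceeds.

to the left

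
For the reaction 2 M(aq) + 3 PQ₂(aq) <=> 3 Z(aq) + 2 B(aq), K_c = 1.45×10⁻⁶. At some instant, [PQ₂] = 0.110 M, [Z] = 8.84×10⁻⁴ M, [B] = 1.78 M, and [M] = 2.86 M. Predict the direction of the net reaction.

forward (toward products)

Q_c = [Z]³·[B]² / ([M]²·[PQ₂]³) = (8.84×10⁻⁴)³·(1.78)² / ((2.86)²·(0.110)³) = 2.01×10⁻⁷
Q_c = 2.01×10⁻⁷ < K_c = 1.45×10⁻⁶, so the forward reaction proceeds.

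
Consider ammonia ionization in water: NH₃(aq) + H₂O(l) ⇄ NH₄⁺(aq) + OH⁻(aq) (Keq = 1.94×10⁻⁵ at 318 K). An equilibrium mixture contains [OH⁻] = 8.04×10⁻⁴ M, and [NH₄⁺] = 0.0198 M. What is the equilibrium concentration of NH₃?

[NH₃] = 0.821 M

(H₂O is a pure liquid — omitted from Keq.)
At equilibrium, Keq = [NH₄⁺]·[OH⁻] / [NH₃] = 1.94×10⁻⁵.
(0.0198)·(8.04×10⁻⁴) / ([NH₃]) = 1.94×10⁻⁵
[NH₃] = 0.821 M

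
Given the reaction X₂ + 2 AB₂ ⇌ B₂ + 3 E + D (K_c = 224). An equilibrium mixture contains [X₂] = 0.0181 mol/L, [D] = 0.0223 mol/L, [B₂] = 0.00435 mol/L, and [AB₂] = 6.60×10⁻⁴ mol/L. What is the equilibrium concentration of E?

At equilibrium, K_c = [B₂]·[E]³·[D] / ([X₂]·[AB₂]²) = 224.
(0.00435)·([E])³·(0.0223) / ((0.0181)·(6.60×10⁻⁴)²) = 224
[E]³ = 0.0182 ⇒ [E] = 0.263 mol/L

[E] = 0.263 mol/L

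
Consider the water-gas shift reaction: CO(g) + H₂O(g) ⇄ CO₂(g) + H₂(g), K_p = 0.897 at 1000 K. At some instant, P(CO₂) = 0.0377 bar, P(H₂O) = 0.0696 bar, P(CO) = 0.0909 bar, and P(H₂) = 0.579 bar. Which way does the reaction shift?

reverse (toward reactants)

Q_p = P(CO₂)·P(H₂) / (P(CO)·P(H₂O)) = (0.0377)·(0.579) / ((0.0909)·(0.0696)) = 3.45
Q_p = 3.45 > K_p = 0.897, so the reverse reaction proceeds.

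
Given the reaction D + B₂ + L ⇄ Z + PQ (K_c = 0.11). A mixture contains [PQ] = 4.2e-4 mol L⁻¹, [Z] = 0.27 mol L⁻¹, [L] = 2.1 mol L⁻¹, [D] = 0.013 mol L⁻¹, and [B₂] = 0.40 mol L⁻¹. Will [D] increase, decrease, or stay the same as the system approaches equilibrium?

decrease

Q_c = [Z]·[PQ] / ([D]·[B₂]·[L]) = (0.27)·(4.2e-4) / ((0.013)·(0.40)·(2.1)) = 0.010
Q_c = 0.010 < K_c = 0.11: net forward reaction.
D is a reactant, so it decreases.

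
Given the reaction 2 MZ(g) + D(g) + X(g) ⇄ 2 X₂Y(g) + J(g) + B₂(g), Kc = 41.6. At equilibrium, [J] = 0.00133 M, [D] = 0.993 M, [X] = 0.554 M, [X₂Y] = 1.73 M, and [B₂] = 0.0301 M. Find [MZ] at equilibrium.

[MZ] = 0.00229 M

At equilibrium, Kc = [X₂Y]²·[J]·[B₂] / ([MZ]²·[D]·[X]) = 41.6.
(1.73)²·(0.00133)·(0.0301) / (([MZ])²·(0.993)·(0.554)) = 41.6
[MZ]² = 5.24×10⁻⁶ ⇒ [MZ] = 0.00229 M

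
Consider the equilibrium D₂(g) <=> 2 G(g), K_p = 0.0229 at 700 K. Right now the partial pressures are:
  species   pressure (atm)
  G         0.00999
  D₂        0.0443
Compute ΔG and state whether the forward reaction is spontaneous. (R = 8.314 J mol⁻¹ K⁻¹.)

ΔG = -13.5 kJ/mol; the forward reaction is spontaneous

Q_p = P(G)² / P(D₂) = (0.00999)² / (0.0443) = 0.00225
ΔG = RT ln(Q_p/K_p) = (8.314 J mol⁻¹ K⁻¹)(700 K) × ln(0.00225/0.0229)
   = (5.820 kJ/mol)(-2.320) = -13.5 kJ/mol
ΔG < 0, so the forward reaction is spontaneous (proceeds forward).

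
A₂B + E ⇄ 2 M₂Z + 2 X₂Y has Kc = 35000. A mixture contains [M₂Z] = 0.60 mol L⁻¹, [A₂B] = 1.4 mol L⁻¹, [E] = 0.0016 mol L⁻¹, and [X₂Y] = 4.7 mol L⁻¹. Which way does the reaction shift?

Qc = [M₂Z]²·[X₂Y]² / ([A₂B]·[E]) = (0.60)²·(4.7)² / ((1.4)·(0.0016)) = 3600
Qc = 3600 < Kc = 35000, so the forward reaction proceeds.

in the forward direction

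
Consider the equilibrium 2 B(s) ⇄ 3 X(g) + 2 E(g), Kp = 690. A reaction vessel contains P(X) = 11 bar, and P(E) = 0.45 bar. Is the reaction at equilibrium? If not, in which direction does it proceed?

toward products

(B is a pure solid — omitted from Qp.)
Qp = P(X)³·P(E)² = (11)³·(0.45)² = 270
Qp = 270 < Kp = 690, so the forward reaction proceeds.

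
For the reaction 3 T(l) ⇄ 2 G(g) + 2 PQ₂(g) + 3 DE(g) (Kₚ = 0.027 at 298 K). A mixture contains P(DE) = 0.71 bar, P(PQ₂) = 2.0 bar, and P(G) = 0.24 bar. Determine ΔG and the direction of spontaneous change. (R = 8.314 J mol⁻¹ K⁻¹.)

ΔG = 2.77 kJ/mol; the forward reaction is non-spontaneous

(T is a pure liquid — omitted from Qₚ.)
Qₚ = P(G)²·P(PQ₂)²·P(DE)³ = (0.24)²·(2.0)²·(0.71)³ = 0.0825
ΔG = RT ln(Qₚ/Kₚ) = (8.314 J mol⁻¹ K⁻¹)(298 K) × ln(0.0825/0.027)
   = (2.478 kJ/mol)(1.117) = 2.77 kJ/mol
ΔG > 0, so the forward reaction is non-spontaneous (proceeds in reverse).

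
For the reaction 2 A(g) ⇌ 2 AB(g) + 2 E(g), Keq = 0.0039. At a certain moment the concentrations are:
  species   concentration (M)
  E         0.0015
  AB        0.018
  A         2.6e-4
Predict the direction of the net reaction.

Q = [AB]²·[E]² / [A]² = (0.018)²·(0.0015)² / (2.6e-4)² = 0.011
Q = 0.011 > Keq = 0.0039, so the reverse reaction proceeds.

toward reactants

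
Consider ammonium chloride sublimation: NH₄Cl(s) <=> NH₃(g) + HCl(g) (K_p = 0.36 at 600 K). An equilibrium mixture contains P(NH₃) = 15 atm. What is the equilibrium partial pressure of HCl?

(NH₄Cl is a pure solid — omitted from K_p.)
At equilibrium, K_p = P(NH₃)·P(HCl) = 0.36.
(15)·(P(HCl)) = 0.36
P(HCl) = 0.0240 = 0.024 atm

P(HCl) = 0.024 atm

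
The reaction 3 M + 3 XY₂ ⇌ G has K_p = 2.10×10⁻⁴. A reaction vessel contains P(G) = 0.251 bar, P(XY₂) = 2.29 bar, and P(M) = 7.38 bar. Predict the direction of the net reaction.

Q_p = P(G) / (P(M)³·P(XY₂)³) = (0.251) / ((7.38)³·(2.29)³) = 5.20×10⁻⁵
Q_p = 5.20×10⁻⁵ < K_p = 2.10×10⁻⁴, so the forward reaction proceeds.

in the forward direction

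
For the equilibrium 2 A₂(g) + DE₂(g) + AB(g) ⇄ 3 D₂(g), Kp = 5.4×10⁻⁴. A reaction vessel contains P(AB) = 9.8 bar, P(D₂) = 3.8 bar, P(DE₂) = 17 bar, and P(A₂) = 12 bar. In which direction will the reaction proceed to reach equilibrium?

Qp = P(D₂)³ / (P(A₂)²·P(DE₂)·P(AB)) = (3.8)³ / ((12)²·(17)·(9.8)) = 0.0023
Qp = 0.0023 > Kp = 5.4×10⁻⁴, so the reverse reaction proceeds.

to the left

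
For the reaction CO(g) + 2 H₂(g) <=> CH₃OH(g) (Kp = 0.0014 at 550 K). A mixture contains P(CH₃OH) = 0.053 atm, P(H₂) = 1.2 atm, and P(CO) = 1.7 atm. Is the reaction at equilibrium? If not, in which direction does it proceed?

toward reactants

Qp = P(CH₃OH) / (P(CO)·P(H₂)²) = (0.053) / ((1.7)·(1.2)²) = 0.022
Qp = 0.022 > Kp = 0.0014, so the reverse reaction proceeds.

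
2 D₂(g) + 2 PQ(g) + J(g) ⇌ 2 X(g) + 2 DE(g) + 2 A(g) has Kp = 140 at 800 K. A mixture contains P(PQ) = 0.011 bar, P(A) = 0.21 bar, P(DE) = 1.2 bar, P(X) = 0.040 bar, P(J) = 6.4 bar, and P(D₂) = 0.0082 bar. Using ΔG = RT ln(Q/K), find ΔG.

ΔG = 17.5 kJ/mol

Qp = P(X)²·P(DE)²·P(A)² / (P(D₂)²·P(PQ)²·P(J)) = (0.040)²·(1.2)²·(0.21)² / ((0.0082)²·(0.011)²·(6.4)) = 1950
ΔG = RT ln(Qp/Kp) = (8.314 J mol⁻¹ K⁻¹)(800 K) × ln(1950/140)
   = (6.651 kJ/mol)(2.634) = 17.5 kJ/mol
ΔG > 0, so the forward reaction is non-spontaneous (proceeds in reverse).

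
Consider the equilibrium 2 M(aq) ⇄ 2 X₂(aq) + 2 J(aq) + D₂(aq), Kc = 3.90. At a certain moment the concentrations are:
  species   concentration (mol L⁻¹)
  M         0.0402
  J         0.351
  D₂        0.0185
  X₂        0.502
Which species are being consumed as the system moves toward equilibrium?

Qc = [X₂]²·[J]²·[D₂] / [M]² = (0.502)²·(0.351)²·(0.0185) / (0.0402)² = 0.355
Qc = 0.355 < Kc = 3.90: net forward reaction.

M (reactants)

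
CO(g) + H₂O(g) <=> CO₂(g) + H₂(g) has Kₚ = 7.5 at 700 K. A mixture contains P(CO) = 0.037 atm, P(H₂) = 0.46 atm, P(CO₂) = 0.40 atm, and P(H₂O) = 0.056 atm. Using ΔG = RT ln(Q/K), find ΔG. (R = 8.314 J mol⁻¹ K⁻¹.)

ΔG = 14.4 kJ/mol

Qₚ = P(CO₂)·P(H₂) / (P(CO)·P(H₂O)) = (0.40)·(0.46) / ((0.037)·(0.056)) = 88.8
ΔG = RT ln(Qₚ/Kₚ) = (8.314 J mol⁻¹ K⁻¹)(700 K) × ln(88.8/7.5)
   = (5.820 kJ/mol)(2.471) = 14.4 kJ/mol
ΔG > 0, so the forward reaction is non-spontaneous (proceeds in reverse).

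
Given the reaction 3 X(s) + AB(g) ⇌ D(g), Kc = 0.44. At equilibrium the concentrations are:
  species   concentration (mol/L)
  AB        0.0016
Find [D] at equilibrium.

[D] = 7.0×10⁻⁴ mol/L

(X is a pure solid — omitted from Kc.)
At equilibrium, Kc = [D] / [AB] = 0.44.
([D]) / (0.0016) = 0.44
[D] = 7.04×10⁻⁴ = 7.0×10⁻⁴ mol/L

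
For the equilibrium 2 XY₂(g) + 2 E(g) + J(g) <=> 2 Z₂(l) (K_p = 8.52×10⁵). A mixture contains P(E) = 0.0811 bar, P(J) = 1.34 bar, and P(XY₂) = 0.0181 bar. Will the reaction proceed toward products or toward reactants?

toward products

(Z₂ is a pure liquid — omitted from Q_p.)
Q_p = 1 / (P(XY₂)²·P(E)²·P(J)) = 1 / ((0.0181)²·(0.0811)²·(1.34)) = 3.46×10⁵
Q_p = 3.46×10⁵ < K_p = 8.52×10⁵, so the forward reaction proceeds.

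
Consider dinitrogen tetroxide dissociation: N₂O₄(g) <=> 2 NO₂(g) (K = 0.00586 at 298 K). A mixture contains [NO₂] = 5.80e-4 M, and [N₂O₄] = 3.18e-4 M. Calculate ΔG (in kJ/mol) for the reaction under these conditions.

Q = [NO₂]² / [N₂O₄] = (5.80e-4)² / (3.18e-4) = 0.00106
ΔG = RT ln(Q/K) = (8.314 J mol⁻¹ K⁻¹)(298 K) × ln(0.00106/0.00586)
   = (2.478 kJ/mol)(-1.710) = -4.24 kJ/mol
ΔG < 0, so the forward reaction is spontaneous (proceeds forward).

ΔG = -4.24 kJ/mol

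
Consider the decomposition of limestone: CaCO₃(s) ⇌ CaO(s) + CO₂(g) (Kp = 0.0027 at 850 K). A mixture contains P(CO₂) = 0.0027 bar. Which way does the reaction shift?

neither direction; the system is at equilibrium

(CaCO₃, CaO are pure solids — omitted from Qp.)
Qp = P(CO₂) = 0.0027
Qp = 0.0027 = Kp, so the system is already at equilibrium.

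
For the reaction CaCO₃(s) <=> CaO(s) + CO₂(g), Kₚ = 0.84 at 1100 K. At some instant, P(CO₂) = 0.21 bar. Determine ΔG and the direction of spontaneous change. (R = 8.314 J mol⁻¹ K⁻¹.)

(CaCO₃, CaO are pure solids — omitted from Qₚ.)
Qₚ = P(CO₂) = 0.210
ΔG = RT ln(Qₚ/Kₚ) = (8.314 J mol⁻¹ K⁻¹)(1100 K) × ln(0.210/0.84)
   = (9.145 kJ/mol)(-1.386) = -12.7 kJ/mol
ΔG < 0, so the forward reaction is spontaneous (proceeds forward).

ΔG = -12.7 kJ/mol; the forward reaction is spontaneous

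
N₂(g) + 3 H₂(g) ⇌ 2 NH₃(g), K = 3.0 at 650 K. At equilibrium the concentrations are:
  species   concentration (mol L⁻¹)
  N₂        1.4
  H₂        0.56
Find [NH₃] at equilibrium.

At equilibrium, K = [NH₃]² / ([N₂]·[H₂]³) = 3.0.
([NH₃])² / ((1.4)·(0.56)³) = 3.0
[NH₃]² = 0.738 ⇒ [NH₃] = 0.86 mol L⁻¹

[NH₃] = 0.86 mol L⁻¹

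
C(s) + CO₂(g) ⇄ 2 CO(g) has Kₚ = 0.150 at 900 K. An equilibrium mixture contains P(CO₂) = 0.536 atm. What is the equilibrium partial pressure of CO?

(C is a pure solid — omitted from Kₚ.)
At equilibrium, Kₚ = P(CO)² / P(CO₂) = 0.150.
(P(CO))² / (0.536) = 0.150
P(CO)² = 0.0804 ⇒ P(CO) = 0.284 atm

P(CO) = 0.284 atm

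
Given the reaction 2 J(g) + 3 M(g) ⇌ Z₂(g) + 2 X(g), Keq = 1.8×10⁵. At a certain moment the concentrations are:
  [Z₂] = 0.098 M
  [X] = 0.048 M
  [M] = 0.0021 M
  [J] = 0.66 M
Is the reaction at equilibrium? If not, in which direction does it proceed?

Q = [Z₂]·[X]² / ([J]²·[M]³) = (0.098)·(0.048)² / ((0.66)²·(0.0021)³) = 56000
Q = 56000 < Keq = 1.8×10⁵, so the forward reaction proceeds.

in the forward direction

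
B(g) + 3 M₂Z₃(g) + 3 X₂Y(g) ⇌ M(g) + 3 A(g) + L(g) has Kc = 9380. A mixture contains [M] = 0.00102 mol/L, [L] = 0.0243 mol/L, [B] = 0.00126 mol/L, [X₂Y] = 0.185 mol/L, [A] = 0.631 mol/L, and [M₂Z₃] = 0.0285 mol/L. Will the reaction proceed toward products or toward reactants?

Qc = [M]·[A]³·[L] / ([B]·[M₂Z₃]³·[X₂Y]³) = (0.00102)·(0.631)³·(0.0243) / ((0.00126)·(0.0285)³·(0.185)³) = 33700
Qc = 33700 > Kc = 9380, so the reverse reaction proceeds.

to the left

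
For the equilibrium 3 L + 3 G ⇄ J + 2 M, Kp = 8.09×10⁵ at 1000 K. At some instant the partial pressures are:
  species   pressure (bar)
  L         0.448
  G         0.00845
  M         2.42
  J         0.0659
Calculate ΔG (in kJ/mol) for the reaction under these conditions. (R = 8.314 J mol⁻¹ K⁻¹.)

ΔG = 18.1 kJ/mol

Qp = P(J)·P(M)² / (P(L)³·P(G)³) = (0.0659)·(2.42)² / ((0.448)³·(0.00845)³) = 7.11×10⁶
ΔG = RT ln(Qp/Kp) = (8.314 J mol⁻¹ K⁻¹)(1000 K) × ln(7.11×10⁶/8.09×10⁵)
   = (8.314 kJ/mol)(2.173) = 18.1 kJ/mol
ΔG > 0, so the forward reaction is non-spontaneous (proceeds in reverse).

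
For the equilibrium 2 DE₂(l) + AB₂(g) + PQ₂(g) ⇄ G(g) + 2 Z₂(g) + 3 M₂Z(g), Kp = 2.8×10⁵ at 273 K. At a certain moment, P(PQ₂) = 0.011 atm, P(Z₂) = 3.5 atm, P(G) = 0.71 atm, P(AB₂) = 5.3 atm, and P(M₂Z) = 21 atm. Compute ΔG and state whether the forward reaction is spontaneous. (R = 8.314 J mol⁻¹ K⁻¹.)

ΔG = 3.62 kJ/mol; the forward reaction is non-spontaneous

(DE₂ is a pure liquid — omitted from Qp.)
Qp = P(G)·P(Z₂)²·P(M₂Z)³ / (P(AB₂)·P(PQ₂)) = (0.71)·(3.5)²·(21)³ / ((5.3)·(0.011)) = 1.38×10⁶
ΔG = RT ln(Qp/Kp) = (8.314 J mol⁻¹ K⁻¹)(273 K) × ln(1.38×10⁶/2.8×10⁵)
   = (2.270 kJ/mol)(1.595) = 3.62 kJ/mol
ΔG > 0, so the forward reaction is non-spontaneous (proceeds in reverse).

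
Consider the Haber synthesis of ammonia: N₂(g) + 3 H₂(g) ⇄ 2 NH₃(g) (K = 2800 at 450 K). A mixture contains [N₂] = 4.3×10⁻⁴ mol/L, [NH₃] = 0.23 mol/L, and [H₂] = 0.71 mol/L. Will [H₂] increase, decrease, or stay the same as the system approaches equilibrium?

decrease

Q = [NH₃]² / ([N₂]·[H₂]³) = (0.23)² / ((4.3×10⁻⁴)·(0.71)³) = 340
Q = 340 < K = 2800: net forward reaction.
H₂ is a reactant, so it decreases.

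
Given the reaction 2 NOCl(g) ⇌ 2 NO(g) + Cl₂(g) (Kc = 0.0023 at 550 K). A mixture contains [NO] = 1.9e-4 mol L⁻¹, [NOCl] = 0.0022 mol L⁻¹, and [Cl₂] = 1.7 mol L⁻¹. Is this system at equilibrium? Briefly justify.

Qc = [NO]²·[Cl₂] / [NOCl]² = (1.9e-4)²·(1.7) / (0.0022)² = 0.013
Qc = 0.013 > Kc = 0.0023: net reverse reaction.

no; Q > K, reaction proceeds in reverse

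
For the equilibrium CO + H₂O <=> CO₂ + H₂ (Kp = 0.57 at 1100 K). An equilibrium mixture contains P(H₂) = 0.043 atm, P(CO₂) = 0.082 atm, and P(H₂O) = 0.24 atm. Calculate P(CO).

P(CO) = 0.026 atm

At equilibrium, Kp = P(CO₂)·P(H₂) / (P(CO)·P(H₂O)) = 0.57.
(0.082)·(0.043) / ((P(CO))·(0.24)) = 0.57
P(CO) = 0.0258 = 0.026 atm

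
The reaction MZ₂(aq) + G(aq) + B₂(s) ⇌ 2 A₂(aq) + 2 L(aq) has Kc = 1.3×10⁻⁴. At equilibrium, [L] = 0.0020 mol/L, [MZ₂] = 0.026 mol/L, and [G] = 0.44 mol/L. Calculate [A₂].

[A₂] = 0.61 mol/L

(B₂ is a pure solid — omitted from Kc.)
At equilibrium, Kc = [A₂]²·[L]² / ([MZ₂]·[G]) = 1.3×10⁻⁴.
([A₂])²·(0.0020)² / ((0.026)·(0.44)) = 1.3×10⁻⁴
[A₂]² = 0.372 ⇒ [A₂] = 0.61 mol/L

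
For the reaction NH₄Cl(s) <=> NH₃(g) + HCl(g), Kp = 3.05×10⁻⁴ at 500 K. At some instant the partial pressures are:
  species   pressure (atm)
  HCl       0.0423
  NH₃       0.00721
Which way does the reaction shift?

(NH₄Cl is a pure solid — omitted from Qp.)
Qp = P(NH₃)·P(HCl) = (0.00721)·(0.0423) = 3.05×10⁻⁴
Qp = 3.05×10⁻⁴ = Kp, so the system is already at equilibrium.

at equilibrium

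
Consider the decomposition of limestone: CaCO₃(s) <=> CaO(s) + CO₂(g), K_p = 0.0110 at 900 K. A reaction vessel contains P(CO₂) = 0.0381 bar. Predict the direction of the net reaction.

in the reverse direction

(CaCO₃, CaO are pure solids — omitted from Q_p.)
Q_p = P(CO₂) = 0.0381
Q_p = 0.0381 > K_p = 0.0110, so the reverse reaction proceeds.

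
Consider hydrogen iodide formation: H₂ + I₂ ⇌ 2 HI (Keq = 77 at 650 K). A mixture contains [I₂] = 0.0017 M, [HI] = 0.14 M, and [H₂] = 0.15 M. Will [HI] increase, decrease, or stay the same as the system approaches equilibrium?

Q = [HI]² / ([H₂]·[I₂]) = (0.14)² / ((0.15)·(0.0017)) = 77
Q = 77 = Keq; the system is at equilibrium.

stay the same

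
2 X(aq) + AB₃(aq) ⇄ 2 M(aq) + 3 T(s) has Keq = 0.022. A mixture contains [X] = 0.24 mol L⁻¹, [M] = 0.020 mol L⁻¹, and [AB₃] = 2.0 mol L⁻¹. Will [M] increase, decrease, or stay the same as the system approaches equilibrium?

(T is a pure solid — omitted from Q.)
Q = [M]² / ([X]²·[AB₃]) = (0.020)² / ((0.24)²·(2.0)) = 0.0035
Q = 0.0035 < Keq = 0.022: net forward reaction.
M is a product, so it increases.

increase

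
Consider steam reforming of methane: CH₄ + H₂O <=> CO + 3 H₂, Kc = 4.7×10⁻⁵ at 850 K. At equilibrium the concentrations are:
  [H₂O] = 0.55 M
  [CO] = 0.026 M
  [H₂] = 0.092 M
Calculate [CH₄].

[CH₄] = 0.78 M

At equilibrium, Kc = [CO]·[H₂]³ / ([CH₄]·[H₂O]) = 4.7×10⁻⁵.
(0.026)·(0.092)³ / (([CH₄])·(0.55)) = 4.7×10⁻⁵
[CH₄] = 0.783 = 0.78 M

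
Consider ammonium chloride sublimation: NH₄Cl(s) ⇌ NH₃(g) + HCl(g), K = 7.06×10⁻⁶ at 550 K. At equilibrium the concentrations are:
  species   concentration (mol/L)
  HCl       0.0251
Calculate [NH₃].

(NH₄Cl is a pure solid — omitted from K.)
At equilibrium, K = [NH₃]·[HCl] = 7.06×10⁻⁶.
([NH₃])·(0.0251) = 7.06×10⁻⁶
[NH₃] = 2.81×10⁻⁴ mol/L

[NH₃] = 2.81×10⁻⁴ mol/L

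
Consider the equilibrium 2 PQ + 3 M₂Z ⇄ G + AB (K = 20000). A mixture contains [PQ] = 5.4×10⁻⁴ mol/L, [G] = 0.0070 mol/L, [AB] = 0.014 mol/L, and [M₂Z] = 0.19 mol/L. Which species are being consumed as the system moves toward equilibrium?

G, AB (products)

Q = [G]·[AB] / ([PQ]²·[M₂Z]³) = (0.0070)·(0.014) / ((5.4×10⁻⁴)²·(0.19)³) = 49000
Q = 49000 > K = 20000: net reverse reaction.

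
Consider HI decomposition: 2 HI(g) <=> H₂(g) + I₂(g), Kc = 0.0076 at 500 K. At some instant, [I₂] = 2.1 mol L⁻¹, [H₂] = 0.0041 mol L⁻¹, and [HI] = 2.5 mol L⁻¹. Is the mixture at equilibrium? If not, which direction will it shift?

no; Q < K, reaction proceeds forward

Qc = [H₂]·[I₂] / [HI]² = (0.0041)·(2.1) / (2.5)² = 0.0014
Qc = 0.0014 < Kc = 0.0076: net forward reaction.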